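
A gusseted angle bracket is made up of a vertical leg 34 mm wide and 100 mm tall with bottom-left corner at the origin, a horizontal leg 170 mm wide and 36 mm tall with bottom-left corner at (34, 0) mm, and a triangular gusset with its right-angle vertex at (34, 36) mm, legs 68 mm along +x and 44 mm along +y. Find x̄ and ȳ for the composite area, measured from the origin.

Part | A | x̄ᵢ | ȳᵢ | A·x̄ᵢ | A·ȳᵢ
vertical leg | 3400.00 | 17.00 | 50.00 | 57800.00 | 170000.00
horizontal leg | 6120.00 | 119.00 | 18.00 | 728280.00 | 110160.00
gusset | 1496.00 | 56.67 | 50.67 | 84773.33 | 75797.33
Σ | 11016.00 |  |  | 870853.33 | 355957.33
x̄ = 870853.33 / 11016.00 = 79.05 mm
ȳ = 355957.33 / 11016.00 = 32.31 mm

x̄ = 79.05 mm, ȳ = 32.31 mm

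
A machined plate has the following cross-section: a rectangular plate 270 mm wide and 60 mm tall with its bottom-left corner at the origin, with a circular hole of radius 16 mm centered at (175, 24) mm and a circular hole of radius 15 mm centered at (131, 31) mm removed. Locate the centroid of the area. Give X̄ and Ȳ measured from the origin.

X̄ = 133.00 mm, Ȳ = 30.28 mm

plate: A = 270 × 60 = 16200.00, centroid at (135.00, 30.00).
hole 1: A = −π·16² = -804.25, centroid at (175.00, 24.00).
hole 2: A = −π·15² = -706.86, centroid at (131.00, 31.00).
ΣA = 14688.89 mm²
ΣAX̄ = (16200.00)(135.00) + (-804.25)(175.00) + (-706.86)(131.00) = 1953658.21 mm³
ΣAȲ = (16200.00)(30.00) + (-804.25)(24.00) + (-706.86)(31.00) = 444785.45 mm³
X̄ = 1953658.21 / 14688.89 = 133.00 mm
Ȳ = 444785.45 / 14688.89 = 30.28 mm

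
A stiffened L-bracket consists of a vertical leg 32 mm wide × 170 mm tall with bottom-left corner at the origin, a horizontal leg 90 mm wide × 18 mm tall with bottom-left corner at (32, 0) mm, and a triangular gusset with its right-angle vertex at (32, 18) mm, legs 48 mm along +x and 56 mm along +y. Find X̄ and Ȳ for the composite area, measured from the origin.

X̄ = 32.88 mm, Ȳ = 62.62 mm

vertical leg: A = 32 × 170 = 5440.00, centroid at (16.00, 85.00).
horizontal leg: A = 90 × 18 = 1620.00, centroid at (77.00, 9.00).
gusset: A = ½·48·56 = 1344.00, centroid at (48.00, 36.67).
ΣA = 8404.00 mm², ΣAX̄ = 276292.00 mm³, ΣAȲ = 526260.00 mm³.
X̄ = 276292.00/8404.00 = 32.88 mm; Ȳ = 526260.00/8404.00 = 62.62 mm.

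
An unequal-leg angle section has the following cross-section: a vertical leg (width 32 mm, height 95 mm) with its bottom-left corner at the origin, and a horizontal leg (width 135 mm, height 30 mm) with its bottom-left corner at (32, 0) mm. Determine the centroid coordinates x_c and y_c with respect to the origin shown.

x_c = 63.70 mm, y_c = 28.94 mm

Part | A | x̄ᵢ | ȳᵢ | A·x̄ᵢ | A·ȳᵢ
vertical leg | 3040.00 | 16.00 | 47.50 | 48640.00 | 144400.00
horizontal leg | 4050.00 | 99.50 | 15.00 | 402975.00 | 60750.00
Σ | 7090.00 |  |  | 451615.00 | 205150.00
x_c = 451615.00 / 7090.00 = 63.70 mm
y_c = 205150.00 / 7090.00 = 28.94 mm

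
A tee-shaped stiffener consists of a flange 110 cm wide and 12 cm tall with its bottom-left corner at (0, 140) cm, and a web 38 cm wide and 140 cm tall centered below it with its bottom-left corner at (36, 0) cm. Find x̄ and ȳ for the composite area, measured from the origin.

x̄ = 55.00 cm, ȳ = 85.11 cm

Part | A | x̄ᵢ | ȳᵢ | A·x̄ᵢ | A·ȳᵢ
web | 5320.00 | 55.00 | 70.00 | 292600.00 | 372400.00
flange | 1320.00 | 55.00 | 146.00 | 72600.00 | 192720.00
Σ | 6640.00 |  |  | 365200.00 | 565120.00
x̄ = 365200.00 / 6640.00 = 55.00 cm
ȳ = 565120.00 / 6640.00 = 85.11 cm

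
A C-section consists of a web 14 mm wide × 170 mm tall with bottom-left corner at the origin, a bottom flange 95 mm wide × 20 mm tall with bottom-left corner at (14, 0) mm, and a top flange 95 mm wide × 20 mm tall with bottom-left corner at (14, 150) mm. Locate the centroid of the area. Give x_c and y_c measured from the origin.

web: A = 14 × 170 = 2380.00, centroid at (7.00, 85.00).
bottom flange: A = 95 × 20 = 1900.00, centroid at (61.50, 10.00).
top flange: A = 95 × 20 = 1900.00, centroid at (61.50, 160.00).
ΣA = 6180.00 mm²
ΣAx_c = (2380.00)(7.00) + (1900.00)(61.50) + (1900.00)(61.50) = 250360.00 mm³
ΣAy_c = (2380.00)(85.00) + (1900.00)(10.00) + (1900.00)(160.00) = 525300.00 mm³
x_c = 250360.00 / 6180.00 = 40.51 mm
y_c = 525300.00 / 6180.00 = 85.00 mm

x_c = 40.51 mm, y_c = 85.00 mm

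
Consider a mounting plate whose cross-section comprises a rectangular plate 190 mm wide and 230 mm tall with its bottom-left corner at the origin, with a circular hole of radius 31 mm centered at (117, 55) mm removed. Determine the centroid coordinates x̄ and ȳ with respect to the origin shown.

x̄ = 93.37 mm, ȳ = 119.45 mm

plate: A = 190 × 230 = 43700.00, centroid at (95.00, 115.00).
hole: A = −π·31² = -3019.07, centroid at (117.00, 55.00).
ΣA = 40680.93 mm², ΣAx̄ = 3798268.75 mm³, ΣAȳ = 4859451.12 mm³.
x̄ = 3798268.75/40680.93 = 93.37 mm; ȳ = 4859451.12/40680.93 = 119.45 mm.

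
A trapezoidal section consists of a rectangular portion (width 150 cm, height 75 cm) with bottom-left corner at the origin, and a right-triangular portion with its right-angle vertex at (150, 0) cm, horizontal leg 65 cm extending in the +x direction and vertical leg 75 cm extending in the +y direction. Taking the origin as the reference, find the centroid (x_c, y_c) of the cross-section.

rectangular portion: A = 150 × 75 = 11250.00, centroid at (75.00, 37.50).
triangular portion: A = ½·65·75 = 2437.50, centroid at (171.67, 25.00).
ΣA = 13687.50 cm²
ΣAx_c = (11250.00)(75.00) + (2437.50)(171.67) = 1262187.50 cm³
ΣAy_c = (11250.00)(37.50) + (2437.50)(25.00) = 482812.50 cm³
x_c = 1262187.50 / 13687.50 = 92.21 cm
y_c = 482812.50 / 13687.50 = 35.27 cm

x_c = 92.21 cm, y_c = 35.27 cm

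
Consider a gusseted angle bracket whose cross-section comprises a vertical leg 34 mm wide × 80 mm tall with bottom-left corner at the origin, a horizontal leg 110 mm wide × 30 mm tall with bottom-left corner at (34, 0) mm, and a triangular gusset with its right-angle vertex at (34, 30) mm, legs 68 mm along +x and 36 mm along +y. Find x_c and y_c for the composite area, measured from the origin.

x_c = 56.50 mm, y_c = 28.95 mm

vertical leg: A = 34 × 80 = 2720.00, centroid at (17.00, 40.00).
horizontal leg: A = 110 × 30 = 3300.00, centroid at (89.00, 15.00).
gusset: A = ½·68·36 = 1224.00, centroid at (56.67, 42.00).
ΣA = 7244.00 mm²
ΣAx_c = (2720.00)(17.00) + (3300.00)(89.00) + (1224.00)(56.67) = 409300.00 mm³
ΣAy_c = (2720.00)(40.00) + (3300.00)(15.00) + (1224.00)(42.00) = 209708.00 mm³
x_c = 409300.00 / 7244.00 = 56.50 mm
y_c = 209708.00 / 7244.00 = 28.95 mm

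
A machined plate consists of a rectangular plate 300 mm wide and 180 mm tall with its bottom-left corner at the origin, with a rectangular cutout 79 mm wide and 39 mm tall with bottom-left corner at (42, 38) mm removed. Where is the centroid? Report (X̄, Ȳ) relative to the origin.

plate: A = 300 × 180 = 54000.00, centroid at (150.00, 90.00).
hole: A = −(79 × 39) = -3081.00, centroid at (81.50, 57.50).
ΣA = 50919.00 mm², ΣAX̄ = 7848898.50 mm³, ΣAȲ = 4682842.50 mm³.
X̄ = 7848898.50/50919.00 = 154.14 mm; Ȳ = 4682842.50/50919.00 = 91.97 mm.

X̄ = 154.14 mm, Ȳ = 91.97 mm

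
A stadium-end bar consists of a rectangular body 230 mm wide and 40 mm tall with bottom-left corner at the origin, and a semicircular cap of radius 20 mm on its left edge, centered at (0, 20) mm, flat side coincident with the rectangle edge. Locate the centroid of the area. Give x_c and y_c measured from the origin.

rectangular body: A = 230 × 40 = 9200.00, centroid at (115.00, 20.00).
semicircular end: A = ½π·20² = 628.32, centroid at (-8.49, 20.00).
ΣA = 9828.32 mm², ΣAx_c = 1052666.67 mm³, ΣAy_c = 196566.37 mm³.
x_c = 1052666.67/9828.32 = 107.11 mm; y_c = 196566.37/9828.32 = 20.00 mm.

x_c = 107.11 mm, y_c = 20.00 mm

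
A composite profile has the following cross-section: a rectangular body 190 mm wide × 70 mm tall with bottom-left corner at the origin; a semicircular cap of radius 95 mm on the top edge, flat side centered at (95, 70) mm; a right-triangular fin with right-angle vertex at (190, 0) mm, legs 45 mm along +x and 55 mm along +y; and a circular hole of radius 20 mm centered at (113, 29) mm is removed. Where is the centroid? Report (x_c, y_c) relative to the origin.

Part | A | x̄ᵢ | ȳᵢ | A·x̄ᵢ | A·ȳᵢ
rectangular body | 13300.00 | 95.00 | 35.00 | 1263500.00 | 465500.00
semicircular top | 14176.44 | 95.00 | 110.32 | 1346761.50 | 1563933.91
triangular fin | 1237.50 | 205.00 | 18.33 | 253687.50 | 22687.50
hole | -1256.64 | 113.00 | 29.00 | -141999.99 | -36442.47
Σ | 27457.30 |  |  | 2721949.01 | 2015678.94
x_c = 2721949.01 / 27457.30 = 99.13 mm
y_c = 2015678.94 / 27457.30 = 73.41 mm

x_c = 99.13 mm, y_c = 73.41 mm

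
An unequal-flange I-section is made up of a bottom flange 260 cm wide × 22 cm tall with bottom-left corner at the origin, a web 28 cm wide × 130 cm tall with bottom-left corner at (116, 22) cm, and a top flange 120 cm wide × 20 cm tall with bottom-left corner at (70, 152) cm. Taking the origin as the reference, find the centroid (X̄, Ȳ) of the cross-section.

Part | A | x̄ᵢ | ȳᵢ | A·x̄ᵢ | A·ȳᵢ
bottom flange | 5720.00 | 130.00 | 11.00 | 743600.00 | 62920.00
web | 3640.00 | 130.00 | 87.00 | 473200.00 | 316680.00
top flange | 2400.00 | 130.00 | 162.00 | 312000.00 | 388800.00
Σ | 11760.00 |  |  | 1528800.00 | 768400.00
X̄ = 1528800.00 / 11760.00 = 130.00 cm
Ȳ = 768400.00 / 11760.00 = 65.34 cm

X̄ = 130.00 cm, Ȳ = 65.34 cm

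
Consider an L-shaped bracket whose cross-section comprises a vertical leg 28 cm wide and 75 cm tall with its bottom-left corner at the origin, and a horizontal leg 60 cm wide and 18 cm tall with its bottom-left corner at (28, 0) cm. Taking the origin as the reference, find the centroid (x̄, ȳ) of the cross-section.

Part | A | x̄ᵢ | ȳᵢ | A·x̄ᵢ | A·ȳᵢ
vertical leg | 2100.00 | 14.00 | 37.50 | 29400.00 | 78750.00
horizontal leg | 1080.00 | 58.00 | 9.00 | 62640.00 | 9720.00
Σ | 3180.00 |  |  | 92040.00 | 88470.00
x̄ = 92040.00 / 3180.00 = 28.94 cm
ȳ = 88470.00 / 3180.00 = 27.82 cm

x̄ = 28.94 cm, ȳ = 27.82 cm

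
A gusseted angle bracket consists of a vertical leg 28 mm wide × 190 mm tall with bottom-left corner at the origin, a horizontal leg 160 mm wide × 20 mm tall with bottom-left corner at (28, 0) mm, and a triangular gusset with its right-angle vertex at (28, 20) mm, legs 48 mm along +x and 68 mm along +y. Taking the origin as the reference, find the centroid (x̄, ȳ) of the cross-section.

x̄ = 48.45 mm, ȳ = 59.79 mm

vertical leg: A = 28 × 190 = 5320.00, centroid at (14.00, 95.00).
horizontal leg: A = 160 × 20 = 3200.00, centroid at (108.00, 10.00).
gusset: A = ½·48·68 = 1632.00, centroid at (44.00, 42.67).
ΣA = 10152.00 mm²
ΣAx̄ = (5320.00)(14.00) + (3200.00)(108.00) + (1632.00)(44.00) = 491888.00 mm³
ΣAȳ = (5320.00)(95.00) + (3200.00)(10.00) + (1632.00)(42.67) = 607032.00 mm³
x̄ = 491888.00 / 10152.00 = 48.45 mm
ȳ = 607032.00 / 10152.00 = 59.79 mm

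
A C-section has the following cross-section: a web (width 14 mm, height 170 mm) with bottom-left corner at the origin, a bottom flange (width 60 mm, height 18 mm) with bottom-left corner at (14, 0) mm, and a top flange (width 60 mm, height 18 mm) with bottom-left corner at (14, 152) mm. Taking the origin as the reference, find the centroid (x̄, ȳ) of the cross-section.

x̄ = 24.60 mm, ȳ = 85.00 mm

web: A = 14 × 170 = 2380.00, centroid at (7.00, 85.00).
bottom flange: A = 60 × 18 = 1080.00, centroid at (44.00, 9.00).
top flange: A = 60 × 18 = 1080.00, centroid at (44.00, 161.00).
ΣA = 4540.00 mm²
ΣAx̄ = (2380.00)(7.00) + (1080.00)(44.00) + (1080.00)(44.00) = 111700.00 mm³
ΣAȳ = (2380.00)(85.00) + (1080.00)(9.00) + (1080.00)(161.00) = 385900.00 mm³
x̄ = 111700.00 / 4540.00 = 24.60 mm
ȳ = 385900.00 / 4540.00 = 85.00 mm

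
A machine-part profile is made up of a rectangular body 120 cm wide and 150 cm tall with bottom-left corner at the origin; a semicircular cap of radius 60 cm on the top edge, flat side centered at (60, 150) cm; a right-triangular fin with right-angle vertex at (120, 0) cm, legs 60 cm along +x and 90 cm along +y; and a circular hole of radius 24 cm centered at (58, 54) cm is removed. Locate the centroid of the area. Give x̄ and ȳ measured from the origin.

Part | A | x̄ᵢ | ȳᵢ | A·x̄ᵢ | A·ȳᵢ
rectangular body | 18000.00 | 60.00 | 75.00 | 1080000.00 | 1350000.00
semicircular top | 5654.87 | 60.00 | 175.46 | 339292.01 | 992230.02
triangular fin | 2700.00 | 140.00 | 30.00 | 378000.00 | 81000.00
hole | -1809.56 | 58.00 | 54.00 | -104954.33 | -97716.10
Σ | 24545.31 |  |  | 1692337.68 | 2325513.92
x̄ = 1692337.68 / 24545.31 = 68.95 cm
ȳ = 2325513.92 / 24545.31 = 94.74 cm

x̄ = 68.95 cm, ȳ = 94.74 cm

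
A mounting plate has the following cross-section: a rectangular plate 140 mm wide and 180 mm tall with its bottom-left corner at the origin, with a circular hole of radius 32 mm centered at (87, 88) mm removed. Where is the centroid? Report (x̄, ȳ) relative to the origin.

Part | A | x̄ᵢ | ȳᵢ | A·x̄ᵢ | A·ȳᵢ
plate | 25200.00 | 70.00 | 90.00 | 1764000.00 | 2268000.00
hole | -3216.99 | 87.00 | 88.00 | -279878.21 | -283095.20
Σ | 21983.01 |  |  | 1484121.79 | 1984904.80
x̄ = 1484121.79 / 21983.01 = 67.51 mm
ȳ = 1984904.80 / 21983.01 = 90.29 mm

x̄ = 67.51 mm, ȳ = 90.29 mm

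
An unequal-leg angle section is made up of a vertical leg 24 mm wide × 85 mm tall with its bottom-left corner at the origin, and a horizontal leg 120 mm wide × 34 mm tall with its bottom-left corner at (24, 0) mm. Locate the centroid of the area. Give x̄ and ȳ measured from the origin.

vertical leg: A = 24 × 85 = 2040.00, centroid at (12.00, 42.50).
horizontal leg: A = 120 × 34 = 4080.00, centroid at (84.00, 17.00).
ΣA = 6120.00 mm²
ΣAx̄ = (2040.00)(12.00) + (4080.00)(84.00) = 367200.00 mm³
ΣAȳ = (2040.00)(42.50) + (4080.00)(17.00) = 156060.00 mm³
x̄ = 367200.00 / 6120.00 = 60.00 mm
ȳ = 156060.00 / 6120.00 = 25.50 mm

x̄ = 60.00 mm, ȳ = 25.50 mm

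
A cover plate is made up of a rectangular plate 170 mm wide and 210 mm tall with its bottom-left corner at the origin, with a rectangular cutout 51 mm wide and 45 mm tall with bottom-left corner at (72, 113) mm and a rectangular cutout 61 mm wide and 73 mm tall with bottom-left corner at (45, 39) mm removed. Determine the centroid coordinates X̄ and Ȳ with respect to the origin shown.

Part | A | x̄ᵢ | ȳᵢ | A·x̄ᵢ | A·ȳᵢ
plate | 35700.00 | 85.00 | 105.00 | 3034500.00 | 3748500.00
hole 1 | -2295.00 | 97.50 | 135.50 | -223762.50 | -310972.50
hole 2 | -4453.00 | 75.50 | 75.50 | -336201.50 | -336201.50
Σ | 28952.00 |  |  | 2474536.00 | 3101326.00
X̄ = 2474536.00 / 28952.00 = 85.47 mm
Ȳ = 3101326.00 / 28952.00 = 107.12 mm

X̄ = 85.47 mm, Ȳ = 107.12 mm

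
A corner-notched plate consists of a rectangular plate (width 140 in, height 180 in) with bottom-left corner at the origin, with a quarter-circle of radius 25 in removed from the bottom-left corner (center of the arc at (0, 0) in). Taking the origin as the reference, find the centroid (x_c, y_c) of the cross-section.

x_c = 71.18 in, y_c = 91.58 in

Part | A | x̄ᵢ | ȳᵢ | A·x̄ᵢ | A·ȳᵢ
plate | 25200.00 | 70.00 | 90.00 | 1764000.00 | 2268000.00
removed quarter-circle | -490.87 | 10.61 | 10.61 | -5208.33 | -5208.33
Σ | 24709.13 |  |  | 1758791.67 | 2262791.67
x_c = 1758791.67 / 24709.13 = 71.18 in
y_c = 2262791.67 / 24709.13 = 91.58 in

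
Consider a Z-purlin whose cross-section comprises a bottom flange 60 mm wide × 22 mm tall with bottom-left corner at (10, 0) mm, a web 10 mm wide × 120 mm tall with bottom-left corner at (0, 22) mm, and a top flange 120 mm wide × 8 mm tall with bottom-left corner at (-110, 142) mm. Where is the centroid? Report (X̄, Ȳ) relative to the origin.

bottom flange: A = 60 × 22 = 1320.00, centroid at (40.00, 11.00).
web: A = 10 × 120 = 1200.00, centroid at (5.00, 82.00).
top flange: A = 120 × 8 = 960.00, centroid at (-50.00, 146.00).
ΣA = 3480.00 mm²
ΣAX̄ = (1320.00)(40.00) + (1200.00)(5.00) + (960.00)(-50.00) = 10800.00 mm³
ΣAȲ = (1320.00)(11.00) + (1200.00)(82.00) + (960.00)(146.00) = 253080.00 mm³
X̄ = 10800.00 / 3480.00 = 3.10 mm
Ȳ = 253080.00 / 3480.00 = 72.72 mm

X̄ = 3.10 mm, Ȳ = 72.72 mm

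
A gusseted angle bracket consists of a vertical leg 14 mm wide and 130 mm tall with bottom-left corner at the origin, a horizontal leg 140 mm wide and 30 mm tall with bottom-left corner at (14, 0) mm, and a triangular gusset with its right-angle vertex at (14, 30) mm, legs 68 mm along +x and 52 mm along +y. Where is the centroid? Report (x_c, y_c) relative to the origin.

Part | A | x̄ᵢ | ȳᵢ | A·x̄ᵢ | A·ȳᵢ
vertical leg | 1820.00 | 7.00 | 65.00 | 12740.00 | 118300.00
horizontal leg | 4200.00 | 84.00 | 15.00 | 352800.00 | 63000.00
gusset | 1768.00 | 36.67 | 47.33 | 64826.67 | 83685.33
Σ | 7788.00 |  |  | 430366.67 | 264985.33
x_c = 430366.67 / 7788.00 = 55.26 mm
y_c = 264985.33 / 7788.00 = 34.02 mm

x_c = 55.26 mm, y_c = 34.02 mm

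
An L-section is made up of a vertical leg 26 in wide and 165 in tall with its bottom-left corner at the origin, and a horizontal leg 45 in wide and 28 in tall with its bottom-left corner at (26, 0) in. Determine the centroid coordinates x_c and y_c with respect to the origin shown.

x_c = 21.06 in, y_c = 66.95 in

Part | A | x̄ᵢ | ȳᵢ | A·x̄ᵢ | A·ȳᵢ
vertical leg | 4290.00 | 13.00 | 82.50 | 55770.00 | 353925.00
horizontal leg | 1260.00 | 48.50 | 14.00 | 61110.00 | 17640.00
Σ | 5550.00 |  |  | 116880.00 | 371565.00
x_c = 116880.00 / 5550.00 = 21.06 in
y_c = 371565.00 / 5550.00 = 66.95 in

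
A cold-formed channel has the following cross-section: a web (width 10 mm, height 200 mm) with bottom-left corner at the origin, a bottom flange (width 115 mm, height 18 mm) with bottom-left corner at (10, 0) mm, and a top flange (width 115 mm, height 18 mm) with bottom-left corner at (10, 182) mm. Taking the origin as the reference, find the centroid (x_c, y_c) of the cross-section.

web: A = 10 × 200 = 2000.00, centroid at (5.00, 100.00).
bottom flange: A = 115 × 18 = 2070.00, centroid at (67.50, 9.00).
top flange: A = 115 × 18 = 2070.00, centroid at (67.50, 191.00).
ΣA = 6140.00 mm², ΣAx_c = 289450.00 mm³, ΣAy_c = 614000.00 mm³.
x_c = 289450.00/6140.00 = 47.14 mm; y_c = 614000.00/6140.00 = 100.00 mm.

x_c = 47.14 mm, y_c = 100.00 mm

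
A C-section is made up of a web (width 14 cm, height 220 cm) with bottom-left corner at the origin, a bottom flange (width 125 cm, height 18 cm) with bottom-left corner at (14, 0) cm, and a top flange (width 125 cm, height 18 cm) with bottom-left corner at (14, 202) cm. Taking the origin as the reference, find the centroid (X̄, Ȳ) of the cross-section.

web: A = 14 × 220 = 3080.00, centroid at (7.00, 110.00).
bottom flange: A = 125 × 18 = 2250.00, centroid at (76.50, 9.00).
top flange: A = 125 × 18 = 2250.00, centroid at (76.50, 211.00).
ΣA = 7580.00 cm², ΣAX̄ = 365810.00 cm³, ΣAȲ = 833800.00 cm³.
X̄ = 365810.00/7580.00 = 48.26 cm; Ȳ = 833800.00/7580.00 = 110.00 cm.

X̄ = 48.26 cm, Ȳ = 110.00 cm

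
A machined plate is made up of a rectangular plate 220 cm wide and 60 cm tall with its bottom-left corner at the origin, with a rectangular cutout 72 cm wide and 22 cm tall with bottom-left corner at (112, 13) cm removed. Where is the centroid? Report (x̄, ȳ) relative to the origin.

x̄ = 104.82 cm, ȳ = 30.82 cm

plate: A = 220 × 60 = 13200.00, centroid at (110.00, 30.00).
hole: A = −(72 × 22) = -1584.00, centroid at (148.00, 24.00).
ΣA = 11616.00 cm², ΣAx̄ = 1217568.00 cm³, ΣAȳ = 357984.00 cm³.
x̄ = 1217568.00/11616.00 = 104.82 cm; ȳ = 357984.00/11616.00 = 30.82 cm.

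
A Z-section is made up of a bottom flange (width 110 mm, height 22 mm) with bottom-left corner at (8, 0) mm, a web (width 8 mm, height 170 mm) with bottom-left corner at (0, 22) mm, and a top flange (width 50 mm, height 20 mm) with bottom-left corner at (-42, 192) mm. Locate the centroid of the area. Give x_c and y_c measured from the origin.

x_c = 29.48 mm, y_c = 78.27 mm

bottom flange: A = 110 × 22 = 2420.00, centroid at (63.00, 11.00).
web: A = 8 × 170 = 1360.00, centroid at (4.00, 107.00).
top flange: A = 50 × 20 = 1000.00, centroid at (-17.00, 202.00).
ΣA = 4780.00 mm²
ΣAx_c = (2420.00)(63.00) + (1360.00)(4.00) + (1000.00)(-17.00) = 140900.00 mm³
ΣAy_c = (2420.00)(11.00) + (1360.00)(107.00) + (1000.00)(202.00) = 374140.00 mm³
x_c = 140900.00 / 4780.00 = 29.48 mm
y_c = 374140.00 / 4780.00 = 78.27 mm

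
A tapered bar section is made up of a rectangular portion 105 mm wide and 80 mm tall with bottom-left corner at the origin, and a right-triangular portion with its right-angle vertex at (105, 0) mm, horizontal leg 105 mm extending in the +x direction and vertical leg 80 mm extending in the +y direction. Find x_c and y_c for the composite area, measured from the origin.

x_c = 81.67 mm, y_c = 35.56 mm

rectangular portion: A = 105 × 80 = 8400.00, centroid at (52.50, 40.00).
triangular portion: A = ½·105·80 = 4200.00, centroid at (140.00, 26.67).
ΣA = 12600.00 mm², ΣAx_c = 1029000.00 mm³, ΣAy_c = 448000.00 mm³.
x_c = 1029000.00/12600.00 = 81.67 mm; y_c = 448000.00/12600.00 = 35.56 mm.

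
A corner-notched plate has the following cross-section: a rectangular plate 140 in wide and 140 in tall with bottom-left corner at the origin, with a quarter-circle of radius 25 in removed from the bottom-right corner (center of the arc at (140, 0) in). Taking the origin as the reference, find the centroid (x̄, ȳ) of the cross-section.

plate: A = 140 × 140 = 19600.00, centroid at (70.00, 70.00).
removed quarter-circle: A = −¼π·25² = -490.87, centroid at (129.39, 10.61).
ΣA = 19109.13 in², ΣAx̄ = 1308485.99 in³, ΣAȳ = 1366791.67 in³.
x̄ = 1308485.99/19109.13 = 68.47 in; ȳ = 1366791.67/19109.13 = 71.53 in.

x̄ = 68.47 in, ȳ = 71.53 in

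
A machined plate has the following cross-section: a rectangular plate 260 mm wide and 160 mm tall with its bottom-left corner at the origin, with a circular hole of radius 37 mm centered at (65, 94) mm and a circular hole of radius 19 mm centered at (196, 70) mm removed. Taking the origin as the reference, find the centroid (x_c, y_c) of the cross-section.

x_c = 135.66 mm, y_c = 78.65 mm

Part | A | x̄ᵢ | ȳᵢ | A·x̄ᵢ | A·ȳᵢ
plate | 41600.00 | 130.00 | 80.00 | 5408000.00 | 3328000.00
hole 1 | -4300.84 | 65.00 | 94.00 | -279554.62 | -404278.99
hole 2 | -1134.11 | 196.00 | 70.00 | -222286.53 | -79388.05
Σ | 36165.04 |  |  | 4906158.85 | 2844332.96
x_c = 4906158.85 / 36165.04 = 135.66 mm
y_c = 2844332.96 / 36165.04 = 78.65 mm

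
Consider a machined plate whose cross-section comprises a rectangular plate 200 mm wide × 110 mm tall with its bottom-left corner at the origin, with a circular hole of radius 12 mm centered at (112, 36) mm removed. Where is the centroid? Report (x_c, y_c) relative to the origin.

x_c = 99.75 mm, y_c = 55.40 mm

plate: A = 200 × 110 = 22000.00, centroid at (100.00, 55.00).
hole: A = −π·12² = -452.39, centroid at (112.00, 36.00).
ΣA = 21547.61 mm²
ΣAx_c = (22000.00)(100.00) + (-452.39)(112.00) = 2149332.39 mm³
ΣAy_c = (22000.00)(55.00) + (-452.39)(36.00) = 1193713.98 mm³
x_c = 2149332.39 / 21547.61 = 99.75 mm
y_c = 1193713.98 / 21547.61 = 55.40 mm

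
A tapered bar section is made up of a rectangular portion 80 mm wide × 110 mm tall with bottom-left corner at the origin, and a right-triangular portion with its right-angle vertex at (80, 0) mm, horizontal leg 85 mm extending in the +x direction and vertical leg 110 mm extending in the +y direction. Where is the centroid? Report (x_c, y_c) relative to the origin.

rectangular portion: A = 80 × 110 = 8800.00, centroid at (40.00, 55.00).
triangular portion: A = ½·85·110 = 4675.00, centroid at (108.33, 36.67).
ΣA = 13475.00 mm², ΣAx_c = 858458.33 mm³, ΣAy_c = 655416.67 mm³.
x_c = 858458.33/13475.00 = 63.71 mm; y_c = 655416.67/13475.00 = 48.64 mm.

x_c = 63.71 mm, y_c = 48.64 mm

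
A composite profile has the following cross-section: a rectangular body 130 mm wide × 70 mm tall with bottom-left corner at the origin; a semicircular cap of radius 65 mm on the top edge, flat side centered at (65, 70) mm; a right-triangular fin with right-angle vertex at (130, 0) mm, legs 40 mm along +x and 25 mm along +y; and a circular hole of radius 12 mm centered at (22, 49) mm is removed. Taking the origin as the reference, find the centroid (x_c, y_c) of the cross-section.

Part | A | x̄ᵢ | ȳᵢ | A·x̄ᵢ | A·ȳᵢ
rectangular body | 9100.00 | 65.00 | 35.00 | 591500.00 | 318500.00
semicircular top | 6636.61 | 65.00 | 97.59 | 431379.94 | 647646.35
triangular fin | 500.00 | 143.33 | 8.33 | 71666.67 | 4166.67
hole | -452.39 | 22.00 | 49.00 | -9952.57 | -22167.08
Σ | 15784.23 |  |  | 1084594.04 | 948145.94
x_c = 1084594.04 / 15784.23 = 68.71 mm
y_c = 948145.94 / 15784.23 = 60.07 mm

x_c = 68.71 mm, y_c = 60.07 mm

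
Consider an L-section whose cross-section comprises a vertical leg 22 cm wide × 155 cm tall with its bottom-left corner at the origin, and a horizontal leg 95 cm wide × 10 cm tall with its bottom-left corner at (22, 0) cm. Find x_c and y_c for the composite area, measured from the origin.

vertical leg: A = 22 × 155 = 3410.00, centroid at (11.00, 77.50).
horizontal leg: A = 95 × 10 = 950.00, centroid at (69.50, 5.00).
ΣA = 4360.00 cm²
ΣAx_c = (3410.00)(11.00) + (950.00)(69.50) = 103535.00 cm³
ΣAy_c = (3410.00)(77.50) + (950.00)(5.00) = 269025.00 cm³
x_c = 103535.00 / 4360.00 = 23.75 cm
y_c = 269025.00 / 4360.00 = 61.70 cm

x_c = 23.75 cm, y_c = 61.70 cm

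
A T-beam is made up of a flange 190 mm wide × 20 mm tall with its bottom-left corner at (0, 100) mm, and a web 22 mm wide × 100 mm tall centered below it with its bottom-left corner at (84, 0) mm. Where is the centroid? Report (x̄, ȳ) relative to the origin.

web: A = 22 × 100 = 2200.00, centroid at (95.00, 50.00).
flange: A = 190 × 20 = 3800.00, centroid at (95.00, 110.00).
ΣA = 6000.00 mm², ΣAx̄ = 570000.00 mm³, ΣAȳ = 528000.00 mm³.
x̄ = 570000.00/6000.00 = 95.00 mm; ȳ = 528000.00/6000.00 = 88.00 mm.

x̄ = 95.00 mm, ȳ = 88.00 mm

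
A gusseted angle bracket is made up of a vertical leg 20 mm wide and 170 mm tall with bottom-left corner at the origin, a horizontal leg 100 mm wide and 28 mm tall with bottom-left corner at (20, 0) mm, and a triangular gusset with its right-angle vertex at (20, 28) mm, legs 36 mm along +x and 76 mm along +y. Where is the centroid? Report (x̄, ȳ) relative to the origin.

Part | A | x̄ᵢ | ȳᵢ | A·x̄ᵢ | A·ȳᵢ
vertical leg | 3400.00 | 10.00 | 85.00 | 34000.00 | 289000.00
horizontal leg | 2800.00 | 70.00 | 14.00 | 196000.00 | 39200.00
gusset | 1368.00 | 32.00 | 53.33 | 43776.00 | 72960.00
Σ | 7568.00 |  |  | 273776.00 | 401160.00
x̄ = 273776.00 / 7568.00 = 36.18 mm
ȳ = 401160.00 / 7568.00 = 53.01 mm

x̄ = 36.18 mm, ȳ = 53.01 mm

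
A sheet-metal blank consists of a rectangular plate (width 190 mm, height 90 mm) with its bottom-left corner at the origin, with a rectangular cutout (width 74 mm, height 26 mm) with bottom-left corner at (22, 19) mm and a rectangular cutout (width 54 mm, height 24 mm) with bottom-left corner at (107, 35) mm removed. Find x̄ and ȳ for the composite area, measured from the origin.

x̄ = 96.35 mm, ȳ = 46.62 mm

plate: A = 190 × 90 = 17100.00, centroid at (95.00, 45.00).
hole 1: A = −(74 × 26) = -1924.00, centroid at (59.00, 32.00).
hole 2: A = −(54 × 24) = -1296.00, centroid at (134.00, 47.00).
ΣA = 13880.00 mm², ΣAx̄ = 1337320.00 mm³, ΣAȳ = 647020.00 mm³.
x̄ = 1337320.00/13880.00 = 96.35 mm; ȳ = 647020.00/13880.00 = 46.62 mm.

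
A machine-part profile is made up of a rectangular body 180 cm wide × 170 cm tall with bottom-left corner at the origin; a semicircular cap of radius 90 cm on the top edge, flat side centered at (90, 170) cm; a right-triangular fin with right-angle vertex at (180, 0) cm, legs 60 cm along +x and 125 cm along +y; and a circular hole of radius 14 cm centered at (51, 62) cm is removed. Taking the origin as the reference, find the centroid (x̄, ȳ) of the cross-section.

rectangular body: A = 180 × 170 = 30600.00, centroid at (90.00, 85.00).
semicircular top: A = ½π·90² = 12723.45, centroid at (90.00, 208.20).
triangular fin: A = ½·60·125 = 3750.00, centroid at (200.00, 41.67).
hole: A = −π·14² = -615.75, centroid at (51.00, 62.00).
ΣA = 46457.70 cm²
ΣAx̄ = (30600.00)(90.00) + (12723.45)(90.00) + (3750.00)(200.00) + (-615.75)(51.00) = 4617707.16 cm³
ΣAȳ = (30600.00)(85.00) + (12723.45)(208.20) + (3750.00)(41.67) + (-615.75)(62.00) = 5368059.91 cm³
x̄ = 4617707.16 / 46457.70 = 99.40 cm
ȳ = 5368059.91 / 46457.70 = 115.55 cm

x̄ = 99.40 cm, ȳ = 115.55 cm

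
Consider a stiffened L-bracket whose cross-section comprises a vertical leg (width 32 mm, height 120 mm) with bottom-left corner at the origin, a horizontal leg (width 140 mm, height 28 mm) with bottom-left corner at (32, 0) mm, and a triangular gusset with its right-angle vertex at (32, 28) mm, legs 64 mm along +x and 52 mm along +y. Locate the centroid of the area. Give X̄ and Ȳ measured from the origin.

vertical leg: A = 32 × 120 = 3840.00, centroid at (16.00, 60.00).
horizontal leg: A = 140 × 28 = 3920.00, centroid at (102.00, 14.00).
gusset: A = ½·64·52 = 1664.00, centroid at (53.33, 45.33).
ΣA = 9424.00 mm², ΣAX̄ = 550026.67 mm³, ΣAȲ = 360714.67 mm³.
X̄ = 550026.67/9424.00 = 58.36 mm; Ȳ = 360714.67/9424.00 = 38.28 mm.

X̄ = 58.36 mm, Ȳ = 38.28 mm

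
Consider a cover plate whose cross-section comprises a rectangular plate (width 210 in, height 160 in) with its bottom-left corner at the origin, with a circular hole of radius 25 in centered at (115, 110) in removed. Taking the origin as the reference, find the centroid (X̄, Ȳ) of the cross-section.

X̄ = 104.38 in, Ȳ = 78.14 in

plate: A = 210 × 160 = 33600.00, centroid at (105.00, 80.00).
hole: A = −π·25² = -1963.50, centroid at (115.00, 110.00).
ΣA = 31636.50 in², ΣAX̄ = 3302198.03 in³, ΣAȲ = 2472015.51 in³.
X̄ = 3302198.03/31636.50 = 104.38 in; Ȳ = 2472015.51/31636.50 = 78.14 in.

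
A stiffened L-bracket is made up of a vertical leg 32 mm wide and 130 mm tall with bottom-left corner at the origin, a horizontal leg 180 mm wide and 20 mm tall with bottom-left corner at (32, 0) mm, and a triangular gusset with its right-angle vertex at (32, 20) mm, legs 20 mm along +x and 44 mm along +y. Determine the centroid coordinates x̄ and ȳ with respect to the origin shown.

vertical leg: A = 32 × 130 = 4160.00, centroid at (16.00, 65.00).
horizontal leg: A = 180 × 20 = 3600.00, centroid at (122.00, 10.00).
gusset: A = ½·20·44 = 440.00, centroid at (38.67, 34.67).
ΣA = 8200.00 mm²
ΣAx̄ = (4160.00)(16.00) + (3600.00)(122.00) + (440.00)(38.67) = 522773.33 mm³
ΣAȳ = (4160.00)(65.00) + (3600.00)(10.00) + (440.00)(34.67) = 321653.33 mm³
x̄ = 522773.33 / 8200.00 = 63.75 mm
ȳ = 321653.33 / 8200.00 = 39.23 mm

x̄ = 63.75 mm, ȳ = 39.23 mm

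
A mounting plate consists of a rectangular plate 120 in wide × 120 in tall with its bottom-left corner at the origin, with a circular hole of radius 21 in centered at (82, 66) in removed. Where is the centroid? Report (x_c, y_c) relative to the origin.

x_c = 57.66 in, y_c = 59.36 in

plate: A = 120 × 120 = 14400.00, centroid at (60.00, 60.00).
hole: A = −π·21² = -1385.44, centroid at (82.00, 66.00).
ΣA = 13014.56 in², ΣAx_c = 750393.73 in³, ΣAy_c = 772560.80 in³.
x_c = 750393.73/13014.56 = 57.66 in; y_c = 772560.80/13014.56 = 59.36 in.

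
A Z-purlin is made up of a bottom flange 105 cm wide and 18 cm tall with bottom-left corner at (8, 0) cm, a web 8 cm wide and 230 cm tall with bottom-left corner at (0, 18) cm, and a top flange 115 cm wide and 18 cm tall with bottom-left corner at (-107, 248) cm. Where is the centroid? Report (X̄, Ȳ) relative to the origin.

bottom flange: A = 105 × 18 = 1890.00, centroid at (60.50, 9.00).
web: A = 8 × 230 = 1840.00, centroid at (4.00, 133.00).
top flange: A = 115 × 18 = 2070.00, centroid at (-49.50, 257.00).
ΣA = 5800.00 cm², ΣAX̄ = 19240.00 cm³, ΣAȲ = 793720.00 cm³.
X̄ = 19240.00/5800.00 = 3.32 cm; Ȳ = 793720.00/5800.00 = 136.85 cm.

X̄ = 3.32 cm, Ȳ = 136.85 cm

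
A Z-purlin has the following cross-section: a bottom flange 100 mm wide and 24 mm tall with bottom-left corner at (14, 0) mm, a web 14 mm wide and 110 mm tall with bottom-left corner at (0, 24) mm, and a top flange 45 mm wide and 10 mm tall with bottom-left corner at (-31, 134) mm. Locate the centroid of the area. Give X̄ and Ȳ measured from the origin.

X̄ = 36.57 mm, Ȳ = 48.52 mm

bottom flange: A = 100 × 24 = 2400.00, centroid at (64.00, 12.00).
web: A = 14 × 110 = 1540.00, centroid at (7.00, 79.00).
top flange: A = 45 × 10 = 450.00, centroid at (-8.50, 139.00).
ΣA = 4390.00 mm²
ΣAX̄ = (2400.00)(64.00) + (1540.00)(7.00) + (450.00)(-8.50) = 160555.00 mm³
ΣAȲ = (2400.00)(12.00) + (1540.00)(79.00) + (450.00)(139.00) = 213010.00 mm³
X̄ = 160555.00 / 4390.00 = 36.57 mm
Ȳ = 213010.00 / 4390.00 = 48.52 mm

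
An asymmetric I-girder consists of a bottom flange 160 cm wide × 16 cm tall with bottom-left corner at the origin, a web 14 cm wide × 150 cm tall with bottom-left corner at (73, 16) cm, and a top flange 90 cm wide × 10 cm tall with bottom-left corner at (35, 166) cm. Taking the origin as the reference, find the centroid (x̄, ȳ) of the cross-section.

Part | A | x̄ᵢ | ȳᵢ | A·x̄ᵢ | A·ȳᵢ
bottom flange | 2560.00 | 80.00 | 8.00 | 204800.00 | 20480.00
web | 2100.00 | 80.00 | 91.00 | 168000.00 | 191100.00
top flange | 900.00 | 80.00 | 171.00 | 72000.00 | 153900.00
Σ | 5560.00 |  |  | 444800.00 | 365480.00
x̄ = 444800.00 / 5560.00 = 80.00 cm
ȳ = 365480.00 / 5560.00 = 65.73 cm

x̄ = 80.00 cm, ȳ = 65.73 cm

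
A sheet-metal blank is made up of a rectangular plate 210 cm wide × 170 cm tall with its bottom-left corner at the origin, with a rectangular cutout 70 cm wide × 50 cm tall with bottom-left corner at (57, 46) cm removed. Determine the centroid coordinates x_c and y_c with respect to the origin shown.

plate: A = 210 × 170 = 35700.00, centroid at (105.00, 85.00).
hole: A = −(70 × 50) = -3500.00, centroid at (92.00, 71.00).
ΣA = 32200.00 cm², ΣAx_c = 3426500.00 cm³, ΣAy_c = 2786000.00 cm³.
x_c = 3426500.00/32200.00 = 106.41 cm; y_c = 2786000.00/32200.00 = 86.52 cm.

x_c = 106.41 cm, y_c = 86.52 cm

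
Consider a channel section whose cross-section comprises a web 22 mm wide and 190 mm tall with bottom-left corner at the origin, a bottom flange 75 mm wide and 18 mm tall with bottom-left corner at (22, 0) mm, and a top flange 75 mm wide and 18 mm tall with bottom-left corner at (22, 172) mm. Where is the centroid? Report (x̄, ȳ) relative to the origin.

x̄ = 30.03 mm, ȳ = 95.00 mm

Part | A | x̄ᵢ | ȳᵢ | A·x̄ᵢ | A·ȳᵢ
web | 4180.00 | 11.00 | 95.00 | 45980.00 | 397100.00
bottom flange | 1350.00 | 59.50 | 9.00 | 80325.00 | 12150.00
top flange | 1350.00 | 59.50 | 181.00 | 80325.00 | 244350.00
Σ | 6880.00 |  |  | 206630.00 | 653600.00
x̄ = 206630.00 / 6880.00 = 30.03 mm
ȳ = 653600.00 / 6880.00 = 95.00 mm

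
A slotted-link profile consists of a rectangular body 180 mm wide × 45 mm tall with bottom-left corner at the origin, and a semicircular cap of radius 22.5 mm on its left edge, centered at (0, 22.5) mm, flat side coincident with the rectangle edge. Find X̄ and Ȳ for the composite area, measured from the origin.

X̄ = 81.10 mm, Ȳ = 22.50 mm

rectangular body: A = 180 × 45 = 8100.00, centroid at (90.00, 22.50).
semicircular end: A = ½π·22.5² = 795.22, centroid at (-9.55, 22.50).
ΣA = 8895.22 mm²
ΣAX̄ = (8100.00)(90.00) + (795.22)(-9.55) = 721406.25 mm³
ΣAȲ = (8100.00)(22.50) + (795.22)(22.50) = 200142.35 mm³
X̄ = 721406.25 / 8895.22 = 81.10 mm
Ȳ = 200142.35 / 8895.22 = 22.50 mm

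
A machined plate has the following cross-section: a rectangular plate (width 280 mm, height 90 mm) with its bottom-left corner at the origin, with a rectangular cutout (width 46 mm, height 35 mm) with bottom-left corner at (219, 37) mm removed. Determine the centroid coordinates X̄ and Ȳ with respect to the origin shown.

X̄ = 133.04 mm, Ȳ = 44.35 mm

plate: A = 280 × 90 = 25200.00, centroid at (140.00, 45.00).
hole: A = −(46 × 35) = -1610.00, centroid at (242.00, 54.50).
ΣA = 23590.00 mm², ΣAX̄ = 3138380.00 mm³, ΣAȲ = 1046255.00 mm³.
X̄ = 3138380.00/23590.00 = 133.04 mm; Ȳ = 1046255.00/23590.00 = 44.35 mm.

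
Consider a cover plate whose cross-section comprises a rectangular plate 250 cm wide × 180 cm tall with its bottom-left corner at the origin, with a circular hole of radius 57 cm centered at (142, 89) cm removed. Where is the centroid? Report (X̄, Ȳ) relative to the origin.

X̄ = 120.01 cm, Ȳ = 90.29 cm

Part | A | x̄ᵢ | ȳᵢ | A·x̄ᵢ | A·ȳᵢ
plate | 45000.00 | 125.00 | 90.00 | 5625000.00 | 4050000.00
hole | -10207.03 | 142.00 | 89.00 | -1449398.90 | -908426.07
Σ | 34792.97 |  |  | 4175601.10 | 3141573.93
X̄ = 4175601.10 / 34792.97 = 120.01 cm
Ȳ = 3141573.93 / 34792.97 = 90.29 cm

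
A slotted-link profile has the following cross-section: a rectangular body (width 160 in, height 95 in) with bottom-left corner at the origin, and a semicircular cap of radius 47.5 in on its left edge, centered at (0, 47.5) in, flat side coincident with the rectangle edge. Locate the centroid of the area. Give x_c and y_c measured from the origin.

rectangular body: A = 160 × 95 = 15200.00, centroid at (80.00, 47.50).
semicircular end: A = ½π·47.5² = 3544.11, centroid at (-20.16, 47.50).
ΣA = 18744.11 in², ΣAx_c = 1144552.08 in³, ΣAy_c = 890345.19 in³.
x_c = 1144552.08/18744.11 = 61.06 in; y_c = 890345.19/18744.11 = 47.50 in.

x_c = 61.06 in, y_c = 47.50 in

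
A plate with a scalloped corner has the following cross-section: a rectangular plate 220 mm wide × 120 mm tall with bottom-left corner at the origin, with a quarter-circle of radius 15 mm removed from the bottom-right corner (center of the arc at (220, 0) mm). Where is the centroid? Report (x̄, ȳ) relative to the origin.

x̄ = 109.30 mm, ȳ = 60.36 mm

plate: A = 220 × 120 = 26400.00, centroid at (110.00, 60.00).
removed quarter-circle: A = −¼π·15² = -176.71, centroid at (213.63, 6.37).
ΣA = 26223.29 mm²
ΣAx̄ = (26400.00)(110.00) + (-176.71)(213.63) = 2866247.79 mm³
ΣAȳ = (26400.00)(60.00) + (-176.71)(6.37) = 1582875.00 mm³
x̄ = 2866247.79 / 26223.29 = 109.30 mm
ȳ = 1582875.00 / 26223.29 = 60.36 mm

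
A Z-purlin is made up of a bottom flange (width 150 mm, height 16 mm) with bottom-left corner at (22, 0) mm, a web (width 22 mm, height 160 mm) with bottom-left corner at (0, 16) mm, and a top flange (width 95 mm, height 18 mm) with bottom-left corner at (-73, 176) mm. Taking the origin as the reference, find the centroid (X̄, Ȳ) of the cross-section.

X̄ = 29.87 mm, Ȳ = 88.27 mm

Part | A | x̄ᵢ | ȳᵢ | A·x̄ᵢ | A·ȳᵢ
bottom flange | 2400.00 | 97.00 | 8.00 | 232800.00 | 19200.00
web | 3520.00 | 11.00 | 96.00 | 38720.00 | 337920.00
top flange | 1710.00 | -25.50 | 185.00 | -43605.00 | 316350.00
Σ | 7630.00 |  |  | 227915.00 | 673470.00
X̄ = 227915.00 / 7630.00 = 29.87 mm
Ȳ = 673470.00 / 7630.00 = 88.27 mm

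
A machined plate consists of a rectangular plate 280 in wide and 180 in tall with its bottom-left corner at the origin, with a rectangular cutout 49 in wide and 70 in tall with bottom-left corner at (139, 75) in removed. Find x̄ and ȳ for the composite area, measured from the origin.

Part | A | x̄ᵢ | ȳᵢ | A·x̄ᵢ | A·ȳᵢ
plate | 50400.00 | 140.00 | 90.00 | 7056000.00 | 4536000.00
hole | -3430.00 | 163.50 | 110.00 | -560805.00 | -377300.00
Σ | 46970.00 |  |  | 6495195.00 | 4158700.00
x̄ = 6495195.00 / 46970.00 = 138.28 in
ȳ = 4158700.00 / 46970.00 = 88.54 in

x̄ = 138.28 in, ȳ = 88.54 in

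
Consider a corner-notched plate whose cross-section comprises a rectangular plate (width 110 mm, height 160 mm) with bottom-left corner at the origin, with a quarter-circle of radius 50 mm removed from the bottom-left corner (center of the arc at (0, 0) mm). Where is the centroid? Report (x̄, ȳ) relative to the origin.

Part | A | x̄ᵢ | ȳᵢ | A·x̄ᵢ | A·ȳᵢ
plate | 17600.00 | 55.00 | 80.00 | 968000.00 | 1408000.00
removed quarter-circle | -1963.50 | 21.22 | 21.22 | -41666.67 | -41666.67
Σ | 15636.50 |  |  | 926333.33 | 1366333.33
x̄ = 926333.33 / 15636.50 = 59.24 mm
ȳ = 1366333.33 / 15636.50 = 87.38 mm

x̄ = 59.24 mm, ȳ = 87.38 mm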